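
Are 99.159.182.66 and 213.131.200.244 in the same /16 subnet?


Mask: 255.255.0.0
99.159.182.66 AND mask = 99.159.0.0
213.131.200.244 AND mask = 213.131.0.0
No, different subnets (99.159.0.0 vs 213.131.0.0)


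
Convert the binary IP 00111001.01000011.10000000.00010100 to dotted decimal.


00111001 = 57
01000011 = 67
10000000 = 128
00010100 = 20
IP: 57.67.128.20


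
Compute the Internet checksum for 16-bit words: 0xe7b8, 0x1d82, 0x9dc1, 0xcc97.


Sum all words (with carry folding):
+ 0xe7b8 = 0xe7b8
+ 0x1d82 = 0x053b
+ 0x9dc1 = 0xa2fc
+ 0xcc97 = 0x6f94
One's complement: ~0x6f94
Checksum = 0x906b


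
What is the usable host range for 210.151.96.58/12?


Network: 210.144.0.0
Broadcast: 210.159.255.255
First usable = network + 1
Last usable = broadcast - 1
Range: 210.144.0.1 to 210.159.255.254


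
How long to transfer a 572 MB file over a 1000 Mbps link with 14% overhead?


Effective throughput = 1000 * (1 - 14/100) = 860 Mbps
File size in Mb = 572 * 8 = 4576 Mb
Time = 4576 / 860
Time = 5.3209 seconds


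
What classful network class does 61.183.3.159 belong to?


First octet: 61
Binary: 00111101
0xxxxxxx -> Class A (1-126)
Class A, default mask 255.0.0.0 (/8)


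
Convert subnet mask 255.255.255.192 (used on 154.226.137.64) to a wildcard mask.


Subnet mask: 255.255.255.192
Wildcard = 255.255.255.255 - subnet mask
255 - 255 = 0
255 - 255 = 0
255 - 255 = 0
255 - 192 = 63
Wildcard: 0.0.0.63


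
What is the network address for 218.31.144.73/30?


IP:   11011010.00011111.10010000.01001001
Mask: 11111111.11111111.11111111.11111100
AND operation:
Net:  11011010.00011111.10010000.01001000
Network: 218.31.144.72/30


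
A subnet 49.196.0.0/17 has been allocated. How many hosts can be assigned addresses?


Host bits = 32 - 17 = 15
Total addresses = 2^15 = 32768
Usable = total - 2 (network and broadcast)
Usable hosts: 32766


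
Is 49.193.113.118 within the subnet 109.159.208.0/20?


Subnet network: 109.159.208.0
Test IP AND mask: 49.193.112.0
No, 49.193.113.118 is not in 109.159.208.0/20


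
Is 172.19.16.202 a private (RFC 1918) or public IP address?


RFC 1918 private ranges:
  10.0.0.0/8 (10.0.0.0 - 10.255.255.255)
  172.16.0.0/12 (172.16.0.0 - 172.31.255.255)
  192.168.0.0/16 (192.168.0.0 - 192.168.255.255)
Private (in 172.16.0.0/12)


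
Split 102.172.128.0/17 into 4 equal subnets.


New prefix = 17 + 2 = 19
Each subnet has 8192 addresses
  102.172.128.0/19
  102.172.160.0/19
  102.172.192.0/19
  102.172.224.0/19
Subnets: 102.172.128.0/19, 102.172.160.0/19, 102.172.192.0/19, 102.172.224.0/19


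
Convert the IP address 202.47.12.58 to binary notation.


202 = 11001010
47 = 00101111
12 = 00001100
58 = 00111010
Binary: 11001010.00101111.00001100.00111010


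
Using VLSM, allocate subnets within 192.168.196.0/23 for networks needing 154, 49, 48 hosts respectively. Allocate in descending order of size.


154 hosts -> /24 (254 usable): 192.168.196.0/24
49 hosts -> /26 (62 usable): 192.168.197.0/26
48 hosts -> /26 (62 usable): 192.168.197.64/26
Allocation: 192.168.196.0/24 (154 hosts, 254 usable); 192.168.197.0/26 (49 hosts, 62 usable); 192.168.197.64/26 (48 hosts, 62 usable)


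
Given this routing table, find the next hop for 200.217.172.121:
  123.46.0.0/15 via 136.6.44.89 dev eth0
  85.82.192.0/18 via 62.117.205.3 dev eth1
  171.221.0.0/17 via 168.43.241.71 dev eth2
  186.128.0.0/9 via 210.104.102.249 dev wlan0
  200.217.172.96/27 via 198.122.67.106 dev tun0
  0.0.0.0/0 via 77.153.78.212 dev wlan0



Longest prefix match for 200.217.172.121:
  /15 123.46.0.0: no
  /18 85.82.192.0: no
  /17 171.221.0.0: no
  /9 186.128.0.0: no
  /27 200.217.172.96: MATCH
  /0 0.0.0.0: MATCH
Selected: next-hop 198.122.67.106 via tun0 (matched /27)


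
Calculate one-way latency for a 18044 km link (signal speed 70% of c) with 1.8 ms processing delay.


Speed = 0.7 * 3e5 km/s = 210000 km/s
Propagation delay = 18044 / 210000 = 0.0859 s = 85.9238 ms
Processing delay = 1.8 ms
Total one-way latency = 87.7238 ms


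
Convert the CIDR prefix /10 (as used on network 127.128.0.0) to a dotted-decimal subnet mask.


/10 means 10 network bits, 22 host bits
Binary: 11111111110000000000000000000000
Mask: 255.192.0.0


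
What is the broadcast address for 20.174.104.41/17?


Network: 20.174.0.0/17
Host bits = 15
Set all host bits to 1:
Broadcast: 20.174.127.255


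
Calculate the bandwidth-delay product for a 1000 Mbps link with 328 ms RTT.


BDP = bandwidth * RTT
= 1000 Mbps * 328 ms
= 1000 * 1e6 * 328 / 1000 bits
= 328000000 bits
= 41000000 bytes
= 40039.0625 KB
BDP = 328000000 bits (41000000 bytes)


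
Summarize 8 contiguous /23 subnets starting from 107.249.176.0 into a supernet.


Original prefix: /23
Number of subnets: 8 = 2^3
New prefix = 23 - 3 = 20
Supernet: 107.249.176.0/20


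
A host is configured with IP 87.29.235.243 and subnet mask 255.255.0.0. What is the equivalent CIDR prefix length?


Binary: 11111111.11111111.00000000.00000000
Count leading 1s
Prefix: /16


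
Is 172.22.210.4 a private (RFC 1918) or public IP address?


RFC 1918 private ranges:
  10.0.0.0/8 (10.0.0.0 - 10.255.255.255)
  172.16.0.0/12 (172.16.0.0 - 172.31.255.255)
  192.168.0.0/16 (192.168.0.0 - 192.168.255.255)
Private (in 172.16.0.0/12)


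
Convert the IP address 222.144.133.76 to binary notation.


222 = 11011110
144 = 10010000
133 = 10000101
76 = 01001100
Binary: 11011110.10010000.10000101.01001100


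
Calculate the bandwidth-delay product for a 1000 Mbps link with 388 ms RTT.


BDP = bandwidth * RTT
= 1000 Mbps * 388 ms
= 1000 * 1e6 * 388 / 1000 bits
= 388000000 bits
= 48500000 bytes
= 47363.2812 KB
BDP = 388000000 bits (48500000 bytes)


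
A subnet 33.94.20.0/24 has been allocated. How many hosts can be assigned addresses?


Host bits = 32 - 24 = 8
Total addresses = 2^8 = 256
Usable = total - 2 (network and broadcast)
Usable hosts: 254


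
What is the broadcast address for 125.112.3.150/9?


Network: 125.0.0.0/9
Host bits = 23
Set all host bits to 1:
Broadcast: 125.127.255.255


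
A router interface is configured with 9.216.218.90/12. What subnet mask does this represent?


/12 means 12 network bits, 20 host bits
Binary: 11111111111100000000000000000000
Mask: 255.240.0.0


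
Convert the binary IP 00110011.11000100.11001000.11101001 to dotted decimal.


00110011 = 51
11000100 = 196
11001000 = 200
11101001 = 233
IP: 51.196.200.233


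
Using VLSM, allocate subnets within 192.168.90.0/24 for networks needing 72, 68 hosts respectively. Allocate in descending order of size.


72 hosts -> /25 (126 usable): 192.168.90.0/25
68 hosts -> /25 (126 usable): 192.168.90.128/25
Allocation: 192.168.90.0/25 (72 hosts, 126 usable); 192.168.90.128/25 (68 hosts, 126 usable)


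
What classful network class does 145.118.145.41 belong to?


First octet: 145
Binary: 10010001
10xxxxxx -> Class B (128-191)
Class B, default mask 255.255.0.0 (/16)


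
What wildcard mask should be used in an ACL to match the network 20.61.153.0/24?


Subnet mask: 255.255.255.0
Wildcard = 255.255.255.255 - subnet mask
255 - 255 = 0
255 - 255 = 0
255 - 255 = 0
255 - 0 = 255
Wildcard: 0.0.0.255


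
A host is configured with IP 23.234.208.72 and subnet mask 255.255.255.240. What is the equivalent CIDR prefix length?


Binary: 11111111.11111111.11111111.11110000
Count leading 1s
Prefix: /28


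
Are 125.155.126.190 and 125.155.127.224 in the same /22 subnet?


Mask: 255.255.252.0
125.155.126.190 AND mask = 125.155.124.0
125.155.127.224 AND mask = 125.155.124.0
Yes, same subnet (125.155.124.0)


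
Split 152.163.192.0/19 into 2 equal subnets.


New prefix = 19 + 1 = 20
Each subnet has 4096 addresses
  152.163.192.0/20
  152.163.208.0/20
Subnets: 152.163.192.0/20, 152.163.208.0/20


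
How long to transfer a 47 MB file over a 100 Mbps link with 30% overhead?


Effective throughput = 100 * (1 - 30/100) = 70 Mbps
File size in Mb = 47 * 8 = 376 Mb
Time = 376 / 70
Time = 5.3714 seconds


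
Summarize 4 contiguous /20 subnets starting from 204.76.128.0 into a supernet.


Original prefix: /20
Number of subnets: 4 = 2^2
New prefix = 20 - 2 = 18
Supernet: 204.76.128.0/18


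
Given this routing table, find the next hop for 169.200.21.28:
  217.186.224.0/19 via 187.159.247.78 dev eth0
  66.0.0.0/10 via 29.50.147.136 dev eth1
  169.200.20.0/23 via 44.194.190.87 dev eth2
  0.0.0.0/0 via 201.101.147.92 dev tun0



Longest prefix match for 169.200.21.28:
  /19 217.186.224.0: no
  /10 66.0.0.0: no
  /23 169.200.20.0: MATCH
  /0 0.0.0.0: MATCH
Selected: next-hop 44.194.190.87 via eth2 (matched /23)


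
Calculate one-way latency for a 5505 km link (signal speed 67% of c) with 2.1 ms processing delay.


Speed = 0.67 * 3e5 km/s = 201000 km/s
Propagation delay = 5505 / 201000 = 0.0274 s = 27.3881 ms
Processing delay = 2.1 ms
Total one-way latency = 29.4881 ms


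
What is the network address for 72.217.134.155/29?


IP:   01001000.11011001.10000110.10011011
Mask: 11111111.11111111.11111111.11111000
AND operation:
Net:  01001000.11011001.10000110.10011000
Network: 72.217.134.152/29


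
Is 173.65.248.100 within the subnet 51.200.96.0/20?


Subnet network: 51.200.96.0
Test IP AND mask: 173.65.240.0
No, 173.65.248.100 is not in 51.200.96.0/20


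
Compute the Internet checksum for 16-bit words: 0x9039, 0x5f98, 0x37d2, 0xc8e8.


Sum all words (with carry folding):
+ 0x9039 = 0x9039
+ 0x5f98 = 0xefd1
+ 0x37d2 = 0x27a4
+ 0xc8e8 = 0xf08c
One's complement: ~0xf08c
Checksum = 0x0f73


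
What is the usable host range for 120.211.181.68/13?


Network: 120.208.0.0
Broadcast: 120.215.255.255
First usable = network + 1
Last usable = broadcast - 1
Range: 120.208.0.1 to 120.215.255.254


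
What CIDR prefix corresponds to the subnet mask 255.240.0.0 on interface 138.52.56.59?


Binary: 11111111.11110000.00000000.00000000
Count leading 1s
Prefix: /12


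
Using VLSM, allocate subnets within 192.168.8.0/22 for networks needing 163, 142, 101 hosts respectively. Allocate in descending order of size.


163 hosts -> /24 (254 usable): 192.168.8.0/24
142 hosts -> /24 (254 usable): 192.168.9.0/24
101 hosts -> /25 (126 usable): 192.168.10.0/25
Allocation: 192.168.8.0/24 (163 hosts, 254 usable); 192.168.9.0/24 (142 hosts, 254 usable); 192.168.10.0/25 (101 hosts, 126 usable)


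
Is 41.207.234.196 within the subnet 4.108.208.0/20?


Subnet network: 4.108.208.0
Test IP AND mask: 41.207.224.0
No, 41.207.234.196 is not in 4.108.208.0/20


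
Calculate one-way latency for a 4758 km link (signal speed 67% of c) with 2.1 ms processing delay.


Speed = 0.67 * 3e5 km/s = 201000 km/s
Propagation delay = 4758 / 201000 = 0.0237 s = 23.6716 ms
Processing delay = 2.1 ms
Total one-way latency = 25.7716 ms


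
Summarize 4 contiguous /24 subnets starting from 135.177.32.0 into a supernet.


Original prefix: /24
Number of subnets: 4 = 2^2
New prefix = 24 - 2 = 22
Supernet: 135.177.32.0/22


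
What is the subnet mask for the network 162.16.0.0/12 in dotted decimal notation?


/12 means 12 network bits, 20 host bits
Binary: 11111111111100000000000000000000
Mask: 255.240.0.0


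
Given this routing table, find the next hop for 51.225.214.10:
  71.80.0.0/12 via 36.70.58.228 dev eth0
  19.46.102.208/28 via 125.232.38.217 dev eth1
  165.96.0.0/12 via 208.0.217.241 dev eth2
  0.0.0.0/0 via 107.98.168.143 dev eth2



Longest prefix match for 51.225.214.10:
  /12 71.80.0.0: no
  /28 19.46.102.208: no
  /12 165.96.0.0: no
  /0 0.0.0.0: MATCH
Selected: next-hop 107.98.168.143 via eth2 (matched /0)


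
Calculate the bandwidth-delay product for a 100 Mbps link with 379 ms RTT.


BDP = bandwidth * RTT
= 100 Mbps * 379 ms
= 100 * 1e6 * 379 / 1000 bits
= 37900000 bits
= 4737500 bytes
= 4626.4648 KB
BDP = 37900000 bits (4737500 bytes)


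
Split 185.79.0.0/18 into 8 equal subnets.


New prefix = 18 + 3 = 21
Each subnet has 2048 addresses
  185.79.0.0/21
  185.79.8.0/21
  185.79.16.0/21
  185.79.24.0/21
  185.79.32.0/21
  185.79.40.0/21
  185.79.48.0/21
  185.79.56.0/21
Subnets: 185.79.0.0/21, 185.79.8.0/21, 185.79.16.0/21, 185.79.24.0/21, 185.79.32.0/21, 185.79.40.0/21, 185.79.48.0/21, 185.79.56.0/21


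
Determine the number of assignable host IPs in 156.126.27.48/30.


Host bits = 32 - 30 = 2
Total addresses = 2^2 = 4
Usable = total - 2 (network and broadcast)
Usable hosts: 2


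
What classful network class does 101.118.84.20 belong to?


First octet: 101
Binary: 01100101
0xxxxxxx -> Class A (1-126)
Class A, default mask 255.0.0.0 (/8)


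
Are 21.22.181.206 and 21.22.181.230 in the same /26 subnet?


Mask: 255.255.255.192
21.22.181.206 AND mask = 21.22.181.192
21.22.181.230 AND mask = 21.22.181.192
Yes, same subnet (21.22.181.192)


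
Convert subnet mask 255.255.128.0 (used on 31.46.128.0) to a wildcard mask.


Subnet mask: 255.255.128.0
Wildcard = 255.255.255.255 - subnet mask
255 - 255 = 0
255 - 255 = 0
255 - 128 = 127
255 - 0 = 255
Wildcard: 0.0.127.255


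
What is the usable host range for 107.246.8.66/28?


Network: 107.246.8.64
Broadcast: 107.246.8.79
First usable = network + 1
Last usable = broadcast - 1
Range: 107.246.8.65 to 107.246.8.78


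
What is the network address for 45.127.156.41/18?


IP:   00101101.01111111.10011100.00101001
Mask: 11111111.11111111.11000000.00000000
AND operation:
Net:  00101101.01111111.10000000.00000000
Network: 45.127.128.0/18


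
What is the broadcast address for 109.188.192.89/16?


Network: 109.188.0.0/16
Host bits = 16
Set all host bits to 1:
Broadcast: 109.188.255.255


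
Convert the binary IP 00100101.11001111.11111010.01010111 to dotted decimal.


00100101 = 37
11001111 = 207
11111010 = 250
01010111 = 87
IP: 37.207.250.87


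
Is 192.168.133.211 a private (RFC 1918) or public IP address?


RFC 1918 private ranges:
  10.0.0.0/8 (10.0.0.0 - 10.255.255.255)
  172.16.0.0/12 (172.16.0.0 - 172.31.255.255)
  192.168.0.0/16 (192.168.0.0 - 192.168.255.255)
Private (in 192.168.0.0/16)


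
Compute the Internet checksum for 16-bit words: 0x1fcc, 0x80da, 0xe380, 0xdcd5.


Sum all words (with carry folding):
+ 0x1fcc = 0x1fcc
+ 0x80da = 0xa0a6
+ 0xe380 = 0x8427
+ 0xdcd5 = 0x60fd
One's complement: ~0x60fd
Checksum = 0x9f02


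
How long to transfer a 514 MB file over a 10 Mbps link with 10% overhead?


Effective throughput = 10 * (1 - 10/100) = 9 Mbps
File size in Mb = 514 * 8 = 4112 Mb
Time = 4112 / 9
Time = 456.8889 seconds


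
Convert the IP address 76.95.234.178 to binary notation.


76 = 01001100
95 = 01011111
234 = 11101010
178 = 10110010
Binary: 01001100.01011111.11101010.10110010


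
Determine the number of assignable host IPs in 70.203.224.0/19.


Host bits = 32 - 19 = 13
Total addresses = 2^13 = 8192
Usable = total - 2 (network and broadcast)
Usable hosts: 8190


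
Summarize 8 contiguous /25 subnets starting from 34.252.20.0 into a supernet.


Original prefix: /25
Number of subnets: 8 = 2^3
New prefix = 25 - 3 = 22
Supernet: 34.252.20.0/22


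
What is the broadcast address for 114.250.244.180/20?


Network: 114.250.240.0/20
Host bits = 12
Set all host bits to 1:
Broadcast: 114.250.255.255


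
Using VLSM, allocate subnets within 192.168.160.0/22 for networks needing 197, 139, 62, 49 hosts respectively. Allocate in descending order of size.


197 hosts -> /24 (254 usable): 192.168.160.0/24
139 hosts -> /24 (254 usable): 192.168.161.0/24
62 hosts -> /26 (62 usable): 192.168.162.0/26
49 hosts -> /26 (62 usable): 192.168.162.64/26
Allocation: 192.168.160.0/24 (197 hosts, 254 usable); 192.168.161.0/24 (139 hosts, 254 usable); 192.168.162.0/26 (62 hosts, 62 usable); 192.168.162.64/26 (49 hosts, 62 usable)


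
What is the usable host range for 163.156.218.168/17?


Network: 163.156.128.0
Broadcast: 163.156.255.255
First usable = network + 1
Last usable = broadcast - 1
Range: 163.156.128.1 to 163.156.255.254


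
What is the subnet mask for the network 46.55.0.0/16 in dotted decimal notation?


/16 means 16 network bits, 16 host bits
Binary: 11111111111111110000000000000000
Mask: 255.255.0.0


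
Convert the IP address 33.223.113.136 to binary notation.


33 = 00100001
223 = 11011111
113 = 01110001
136 = 10001000
Binary: 00100001.11011111.01110001.10001000


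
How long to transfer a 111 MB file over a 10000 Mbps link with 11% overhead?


Effective throughput = 10000 * (1 - 11/100) = 8900 Mbps
File size in Mb = 111 * 8 = 888 Mb
Time = 888 / 8900
Time = 0.0998 seconds


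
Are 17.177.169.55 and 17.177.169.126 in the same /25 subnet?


Mask: 255.255.255.128
17.177.169.55 AND mask = 17.177.169.0
17.177.169.126 AND mask = 17.177.169.0
Yes, same subnet (17.177.169.0)


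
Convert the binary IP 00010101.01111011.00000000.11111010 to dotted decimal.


00010101 = 21
01111011 = 123
00000000 = 0
11111010 = 250
IP: 21.123.0.250


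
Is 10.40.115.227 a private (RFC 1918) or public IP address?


RFC 1918 private ranges:
  10.0.0.0/8 (10.0.0.0 - 10.255.255.255)
  172.16.0.0/12 (172.16.0.0 - 172.31.255.255)
  192.168.0.0/16 (192.168.0.0 - 192.168.255.255)
Private (in 10.0.0.0/8)


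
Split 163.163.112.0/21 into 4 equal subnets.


New prefix = 21 + 2 = 23
Each subnet has 512 addresses
  163.163.112.0/23
  163.163.114.0/23
  163.163.116.0/23
  163.163.118.0/23
Subnets: 163.163.112.0/23, 163.163.114.0/23, 163.163.116.0/23, 163.163.118.0/23


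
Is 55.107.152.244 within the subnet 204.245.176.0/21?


Subnet network: 204.245.176.0
Test IP AND mask: 55.107.152.0
No, 55.107.152.244 is not in 204.245.176.0/21


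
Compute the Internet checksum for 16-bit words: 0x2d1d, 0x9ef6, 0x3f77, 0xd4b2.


Sum all words (with carry folding):
+ 0x2d1d = 0x2d1d
+ 0x9ef6 = 0xcc13
+ 0x3f77 = 0x0b8b
+ 0xd4b2 = 0xe03d
One's complement: ~0xe03d
Checksum = 0x1fc2


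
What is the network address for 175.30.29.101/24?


IP:   10101111.00011110.00011101.01100101
Mask: 11111111.11111111.11111111.00000000
AND operation:
Net:  10101111.00011110.00011101.00000000
Network: 175.30.29.0/24


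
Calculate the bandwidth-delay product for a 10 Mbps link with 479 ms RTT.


BDP = bandwidth * RTT
= 10 Mbps * 479 ms
= 10 * 1e6 * 479 / 1000 bits
= 4790000 bits
= 598750 bytes
= 584.7168 KB
BDP = 4790000 bits (598750 bytes)


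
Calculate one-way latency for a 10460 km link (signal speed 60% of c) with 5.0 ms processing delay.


Speed = 0.6 * 3e5 km/s = 180000 km/s
Propagation delay = 10460 / 180000 = 0.0581 s = 58.1111 ms
Processing delay = 5.0 ms
Total one-way latency = 63.1111 ms


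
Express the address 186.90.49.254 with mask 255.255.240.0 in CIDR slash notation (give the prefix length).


Binary: 11111111.11111111.11110000.00000000
Count leading 1s
Prefix: /20


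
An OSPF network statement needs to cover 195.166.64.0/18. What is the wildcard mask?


Subnet mask: 255.255.192.0
Wildcard = 255.255.255.255 - subnet mask
255 - 255 = 0
255 - 255 = 0
255 - 192 = 63
255 - 0 = 255
Wildcard: 0.0.63.255


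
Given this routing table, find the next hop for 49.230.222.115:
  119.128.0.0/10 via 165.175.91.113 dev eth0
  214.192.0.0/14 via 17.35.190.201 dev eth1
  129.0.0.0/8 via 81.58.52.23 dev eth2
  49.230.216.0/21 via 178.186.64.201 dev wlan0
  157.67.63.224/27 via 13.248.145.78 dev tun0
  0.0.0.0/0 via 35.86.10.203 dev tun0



Longest prefix match for 49.230.222.115:
  /10 119.128.0.0: no
  /14 214.192.0.0: no
  /8 129.0.0.0: no
  /21 49.230.216.0: MATCH
  /27 157.67.63.224: no
  /0 0.0.0.0: MATCH
Selected: next-hop 178.186.64.201 via wlan0 (matched /21)


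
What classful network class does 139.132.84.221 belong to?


First octet: 139
Binary: 10001011
10xxxxxx -> Class B (128-191)
Class B, default mask 255.255.0.0 (/16)


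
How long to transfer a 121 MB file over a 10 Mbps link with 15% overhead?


Effective throughput = 10 * (1 - 15/100) = 8.5 Mbps
File size in Mb = 121 * 8 = 968 Mb
Time = 968 / 8.5
Time = 113.8824 seconds


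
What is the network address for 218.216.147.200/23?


IP:   11011010.11011000.10010011.11001000
Mask: 11111111.11111111.11111110.00000000
AND operation:
Net:  11011010.11011000.10010010.00000000
Network: 218.216.146.0/23


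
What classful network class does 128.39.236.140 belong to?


First octet: 128
Binary: 10000000
10xxxxxx -> Class B (128-191)
Class B, default mask 255.255.0.0 (/16)


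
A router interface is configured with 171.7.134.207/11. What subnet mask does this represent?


/11 means 11 network bits, 21 host bits
Binary: 11111111111000000000000000000000
Mask: 255.224.0.0


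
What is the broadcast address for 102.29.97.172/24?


Network: 102.29.97.0/24
Host bits = 8
Set all host bits to 1:
Broadcast: 102.29.97.255


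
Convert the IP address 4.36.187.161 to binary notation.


4 = 00000100
36 = 00100100
187 = 10111011
161 = 10100001
Binary: 00000100.00100100.10111011.10100001


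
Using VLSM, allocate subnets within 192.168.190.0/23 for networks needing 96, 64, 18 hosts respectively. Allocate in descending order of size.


96 hosts -> /25 (126 usable): 192.168.190.0/25
64 hosts -> /25 (126 usable): 192.168.190.128/25
18 hosts -> /27 (30 usable): 192.168.191.0/27
Allocation: 192.168.190.0/25 (96 hosts, 126 usable); 192.168.190.128/25 (64 hosts, 126 usable); 192.168.191.0/27 (18 hosts, 30 usable)


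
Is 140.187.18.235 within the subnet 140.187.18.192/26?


Subnet network: 140.187.18.192
Test IP AND mask: 140.187.18.192
Yes, 140.187.18.235 is in 140.187.18.192/26


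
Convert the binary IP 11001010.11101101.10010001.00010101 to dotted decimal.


11001010 = 202
11101101 = 237
10010001 = 145
00010101 = 21
IP: 202.237.145.21


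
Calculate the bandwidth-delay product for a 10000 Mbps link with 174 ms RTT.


BDP = bandwidth * RTT
= 10000 Mbps * 174 ms
= 10000 * 1e6 * 174 / 1000 bits
= 1740000000 bits
= 217500000 bytes
= 212402.3438 KB
BDP = 1740000000 bits (217500000 bytes)


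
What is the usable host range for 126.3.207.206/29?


Network: 126.3.207.200
Broadcast: 126.3.207.207
First usable = network + 1
Last usable = broadcast - 1
Range: 126.3.207.201 to 126.3.207.206


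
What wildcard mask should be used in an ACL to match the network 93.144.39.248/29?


Subnet mask: 255.255.255.248
Wildcard = 255.255.255.255 - subnet mask
255 - 255 = 0
255 - 255 = 0
255 - 255 = 0
255 - 248 = 7
Wildcard: 0.0.0.7


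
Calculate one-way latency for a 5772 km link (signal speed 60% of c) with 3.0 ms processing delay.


Speed = 0.6 * 3e5 km/s = 180000 km/s
Propagation delay = 5772 / 180000 = 0.0321 s = 32.0667 ms
Processing delay = 3.0 ms
Total one-way latency = 35.0667 ms


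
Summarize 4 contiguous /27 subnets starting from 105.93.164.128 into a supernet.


Original prefix: /27
Number of subnets: 4 = 2^2
New prefix = 27 - 2 = 25
Supernet: 105.93.164.128/25


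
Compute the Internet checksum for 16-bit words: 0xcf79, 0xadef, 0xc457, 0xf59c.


Sum all words (with carry folding):
+ 0xcf79 = 0xcf79
+ 0xadef = 0x7d69
+ 0xc457 = 0x41c1
+ 0xf59c = 0x375e
One's complement: ~0x375e
Checksum = 0xc8a1


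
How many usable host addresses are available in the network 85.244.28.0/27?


Host bits = 32 - 27 = 5
Total addresses = 2^5 = 32
Usable = total - 2 (network and broadcast)
Usable hosts: 30


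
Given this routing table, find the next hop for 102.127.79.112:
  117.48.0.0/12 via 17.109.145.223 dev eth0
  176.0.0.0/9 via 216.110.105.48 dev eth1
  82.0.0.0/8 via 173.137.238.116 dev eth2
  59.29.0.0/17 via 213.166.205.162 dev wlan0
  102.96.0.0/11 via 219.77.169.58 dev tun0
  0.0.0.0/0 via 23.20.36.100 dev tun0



Longest prefix match for 102.127.79.112:
  /12 117.48.0.0: no
  /9 176.0.0.0: no
  /8 82.0.0.0: no
  /17 59.29.0.0: no
  /11 102.96.0.0: MATCH
  /0 0.0.0.0: MATCH
Selected: next-hop 219.77.169.58 via tun0 (matched /11)


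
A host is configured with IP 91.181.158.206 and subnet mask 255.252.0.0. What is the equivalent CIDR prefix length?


Binary: 11111111.11111100.00000000.00000000
Count leading 1s
Prefix: /14


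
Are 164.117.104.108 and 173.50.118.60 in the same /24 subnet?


Mask: 255.255.255.0
164.117.104.108 AND mask = 164.117.104.0
173.50.118.60 AND mask = 173.50.118.0
No, different subnets (164.117.104.0 vs 173.50.118.0)


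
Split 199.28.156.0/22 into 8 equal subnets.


New prefix = 22 + 3 = 25
Each subnet has 128 addresses
  199.28.156.0/25
  199.28.156.128/25
  199.28.157.0/25
  199.28.157.128/25
  199.28.158.0/25
  199.28.158.128/25
  199.28.159.0/25
  199.28.159.128/25
Subnets: 199.28.156.0/25, 199.28.156.128/25, 199.28.157.0/25, 199.28.157.128/25, 199.28.158.0/25, 199.28.158.128/25, 199.28.159.0/25, 199.28.159.128/25


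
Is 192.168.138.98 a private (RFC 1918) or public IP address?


RFC 1918 private ranges:
  10.0.0.0/8 (10.0.0.0 - 10.255.255.255)
  172.16.0.0/12 (172.16.0.0 - 172.31.255.255)
  192.168.0.0/16 (192.168.0.0 - 192.168.255.255)
Private (in 192.168.0.0/16)


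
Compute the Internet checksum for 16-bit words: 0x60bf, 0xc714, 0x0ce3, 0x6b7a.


Sum all words (with carry folding):
+ 0x60bf = 0x60bf
+ 0xc714 = 0x27d4
+ 0x0ce3 = 0x34b7
+ 0x6b7a = 0xa031
One's complement: ~0xa031
Checksum = 0x5fce


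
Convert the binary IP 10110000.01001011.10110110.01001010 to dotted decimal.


10110000 = 176
01001011 = 75
10110110 = 182
01001010 = 74
IP: 176.75.182.74


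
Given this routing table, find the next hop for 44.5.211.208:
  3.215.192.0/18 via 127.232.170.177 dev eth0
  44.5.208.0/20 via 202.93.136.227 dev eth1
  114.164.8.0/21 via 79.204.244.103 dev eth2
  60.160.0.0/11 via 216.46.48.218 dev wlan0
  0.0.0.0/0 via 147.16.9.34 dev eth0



Longest prefix match for 44.5.211.208:
  /18 3.215.192.0: no
  /20 44.5.208.0: MATCH
  /21 114.164.8.0: no
  /11 60.160.0.0: no
  /0 0.0.0.0: MATCH
Selected: next-hop 202.93.136.227 via eth1 (matched /20)


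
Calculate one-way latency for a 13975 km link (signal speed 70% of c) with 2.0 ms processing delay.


Speed = 0.7 * 3e5 km/s = 210000 km/s
Propagation delay = 13975 / 210000 = 0.0665 s = 66.5476 ms
Processing delay = 2.0 ms
Total one-way latency = 68.5476 ms


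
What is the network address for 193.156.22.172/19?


IP:   11000001.10011100.00010110.10101100
Mask: 11111111.11111111.11100000.00000000
AND operation:
Net:  11000001.10011100.00000000.00000000
Network: 193.156.0.0/19


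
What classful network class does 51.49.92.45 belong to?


First octet: 51
Binary: 00110011
0xxxxxxx -> Class A (1-126)
Class A, default mask 255.0.0.0 (/8)


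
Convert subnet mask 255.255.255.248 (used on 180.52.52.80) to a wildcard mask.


Subnet mask: 255.255.255.248
Wildcard = 255.255.255.255 - subnet mask
255 - 255 = 0
255 - 255 = 0
255 - 255 = 0
255 - 248 = 7
Wildcard: 0.0.0.7


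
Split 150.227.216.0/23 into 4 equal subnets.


New prefix = 23 + 2 = 25
Each subnet has 128 addresses
  150.227.216.0/25
  150.227.216.128/25
  150.227.217.0/25
  150.227.217.128/25
Subnets: 150.227.216.0/25, 150.227.216.128/25, 150.227.217.0/25, 150.227.217.128/25


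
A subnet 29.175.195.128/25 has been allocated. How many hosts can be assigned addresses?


Host bits = 32 - 25 = 7
Total addresses = 2^7 = 128
Usable = total - 2 (network and broadcast)
Usable hosts: 126


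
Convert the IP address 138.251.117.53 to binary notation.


138 = 10001010
251 = 11111011
117 = 01110101
53 = 00110101
Binary: 10001010.11111011.01110101.00110101


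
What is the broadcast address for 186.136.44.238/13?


Network: 186.136.0.0/13
Host bits = 19
Set all host bits to 1:
Broadcast: 186.143.255.255


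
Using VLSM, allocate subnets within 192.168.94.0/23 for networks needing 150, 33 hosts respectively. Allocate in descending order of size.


150 hosts -> /24 (254 usable): 192.168.94.0/24
33 hosts -> /26 (62 usable): 192.168.95.0/26
Allocation: 192.168.94.0/24 (150 hosts, 254 usable); 192.168.95.0/26 (33 hosts, 62 usable)


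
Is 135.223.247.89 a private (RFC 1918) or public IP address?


RFC 1918 private ranges:
  10.0.0.0/8 (10.0.0.0 - 10.255.255.255)
  172.16.0.0/12 (172.16.0.0 - 172.31.255.255)
  192.168.0.0/16 (192.168.0.0 - 192.168.255.255)
Public (not in any RFC 1918 range)


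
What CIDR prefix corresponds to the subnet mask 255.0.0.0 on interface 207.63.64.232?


Binary: 11111111.00000000.00000000.00000000
Count leading 1s
Prefix: /8


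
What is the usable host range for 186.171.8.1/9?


Network: 186.128.0.0
Broadcast: 186.255.255.255
First usable = network + 1
Last usable = broadcast - 1
Range: 186.128.0.1 to 186.255.255.254


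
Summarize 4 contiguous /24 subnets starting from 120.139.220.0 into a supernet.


Original prefix: /24
Number of subnets: 4 = 2^2
New prefix = 24 - 2 = 22
Supernet: 120.139.220.0/22


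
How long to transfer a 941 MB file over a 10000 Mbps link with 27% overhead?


Effective throughput = 10000 * (1 - 27/100) = 7300 Mbps
File size in Mb = 941 * 8 = 7528 Mb
Time = 7528 / 7300
Time = 1.0312 seconds


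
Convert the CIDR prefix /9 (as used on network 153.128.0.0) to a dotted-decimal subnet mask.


/9 means 9 network bits, 23 host bits
Binary: 11111111100000000000000000000000
Mask: 255.128.0.0


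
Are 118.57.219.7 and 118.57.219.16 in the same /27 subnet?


Mask: 255.255.255.224
118.57.219.7 AND mask = 118.57.219.0
118.57.219.16 AND mask = 118.57.219.0
Yes, same subnet (118.57.219.0)


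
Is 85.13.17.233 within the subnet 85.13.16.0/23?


Subnet network: 85.13.16.0
Test IP AND mask: 85.13.16.0
Yes, 85.13.17.233 is in 85.13.16.0/23


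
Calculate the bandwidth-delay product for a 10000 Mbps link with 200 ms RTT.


BDP = bandwidth * RTT
= 10000 Mbps * 200 ms
= 10000 * 1e6 * 200 / 1000 bits
= 2000000000 bits
= 250000000 bytes
= 244140.625 KB
BDP = 2000000000 bits (250000000 bytes)


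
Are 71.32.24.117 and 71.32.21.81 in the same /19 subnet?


Mask: 255.255.224.0
71.32.24.117 AND mask = 71.32.0.0
71.32.21.81 AND mask = 71.32.0.0
Yes, same subnet (71.32.0.0)


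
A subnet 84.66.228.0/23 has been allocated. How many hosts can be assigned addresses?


Host bits = 32 - 23 = 9
Total addresses = 2^9 = 512
Usable = total - 2 (network and broadcast)
Usable hosts: 510


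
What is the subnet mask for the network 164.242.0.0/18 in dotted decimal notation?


/18 means 18 network bits, 14 host bits
Binary: 11111111111111111100000000000000
Mask: 255.255.192.0


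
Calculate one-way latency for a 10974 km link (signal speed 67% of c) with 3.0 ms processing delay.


Speed = 0.67 * 3e5 km/s = 201000 km/s
Propagation delay = 10974 / 201000 = 0.0546 s = 54.597 ms
Processing delay = 3.0 ms
Total one-way latency = 57.597 ms


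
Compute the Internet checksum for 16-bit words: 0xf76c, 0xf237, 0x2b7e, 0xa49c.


Sum all words (with carry folding):
+ 0xf76c = 0xf76c
+ 0xf237 = 0xe9a4
+ 0x2b7e = 0x1523
+ 0xa49c = 0xb9bf
One's complement: ~0xb9bf
Checksum = 0x4640


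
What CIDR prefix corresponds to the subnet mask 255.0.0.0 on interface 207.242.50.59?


Binary: 11111111.00000000.00000000.00000000
Count leading 1s
Prefix: /8


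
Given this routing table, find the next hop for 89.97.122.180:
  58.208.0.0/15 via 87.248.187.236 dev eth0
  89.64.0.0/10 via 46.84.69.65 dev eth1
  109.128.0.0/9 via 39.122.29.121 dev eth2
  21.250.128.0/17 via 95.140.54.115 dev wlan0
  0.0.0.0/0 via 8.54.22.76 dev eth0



Longest prefix match for 89.97.122.180:
  /15 58.208.0.0: no
  /10 89.64.0.0: MATCH
  /9 109.128.0.0: no
  /17 21.250.128.0: no
  /0 0.0.0.0: MATCH
Selected: next-hop 46.84.69.65 via eth1 (matched /10)


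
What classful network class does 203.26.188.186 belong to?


First octet: 203
Binary: 11001011
110xxxxx -> Class C (192-223)
Class C, default mask 255.255.255.0 (/24)


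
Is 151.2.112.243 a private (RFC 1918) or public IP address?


RFC 1918 private ranges:
  10.0.0.0/8 (10.0.0.0 - 10.255.255.255)
  172.16.0.0/12 (172.16.0.0 - 172.31.255.255)
  192.168.0.0/16 (192.168.0.0 - 192.168.255.255)
Public (not in any RFC 1918 range)


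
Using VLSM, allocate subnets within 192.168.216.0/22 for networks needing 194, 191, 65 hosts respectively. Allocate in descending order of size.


194 hosts -> /24 (254 usable): 192.168.216.0/24
191 hosts -> /24 (254 usable): 192.168.217.0/24
65 hosts -> /25 (126 usable): 192.168.218.0/25
Allocation: 192.168.216.0/24 (194 hosts, 254 usable); 192.168.217.0/24 (191 hosts, 254 usable); 192.168.218.0/25 (65 hosts, 126 usable)


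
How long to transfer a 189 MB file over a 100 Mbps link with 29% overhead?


Effective throughput = 100 * (1 - 29/100) = 71 Mbps
File size in Mb = 189 * 8 = 1512 Mb
Time = 1512 / 71
Time = 21.2958 seconds


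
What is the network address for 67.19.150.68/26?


IP:   01000011.00010011.10010110.01000100
Mask: 11111111.11111111.11111111.11000000
AND operation:
Net:  01000011.00010011.10010110.01000000
Network: 67.19.150.64/26


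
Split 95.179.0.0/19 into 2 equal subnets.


New prefix = 19 + 1 = 20
Each subnet has 4096 addresses
  95.179.0.0/20
  95.179.16.0/20
Subnets: 95.179.0.0/20, 95.179.16.0/20


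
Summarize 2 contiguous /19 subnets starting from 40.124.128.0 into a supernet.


Original prefix: /19
Number of subnets: 2 = 2^1
New prefix = 19 - 1 = 18
Supernet: 40.124.128.0/18


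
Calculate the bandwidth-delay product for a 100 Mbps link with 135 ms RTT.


BDP = bandwidth * RTT
= 100 Mbps * 135 ms
= 100 * 1e6 * 135 / 1000 bits
= 13500000 bits
= 1687500 bytes
= 1647.9492 KB
BDP = 13500000 bits (1687500 bytes)


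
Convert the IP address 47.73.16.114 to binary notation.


47 = 00101111
73 = 01001001
16 = 00010000
114 = 01110010
Binary: 00101111.01001001.00010000.01110010


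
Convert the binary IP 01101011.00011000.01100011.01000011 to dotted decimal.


01101011 = 107
00011000 = 24
01100011 = 99
01000011 = 67
IP: 107.24.99.67


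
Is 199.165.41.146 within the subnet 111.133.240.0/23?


Subnet network: 111.133.240.0
Test IP AND mask: 199.165.40.0
No, 199.165.41.146 is not in 111.133.240.0/23


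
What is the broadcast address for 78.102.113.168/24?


Network: 78.102.113.0/24
Host bits = 8
Set all host bits to 1:
Broadcast: 78.102.113.255


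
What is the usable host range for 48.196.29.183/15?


Network: 48.196.0.0
Broadcast: 48.197.255.255
First usable = network + 1
Last usable = broadcast - 1
Range: 48.196.0.1 to 48.197.255.254


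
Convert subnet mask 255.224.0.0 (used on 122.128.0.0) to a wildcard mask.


Subnet mask: 255.224.0.0
Wildcard = 255.255.255.255 - subnet mask
255 - 255 = 0
255 - 224 = 31
255 - 0 = 255
255 - 0 = 255
Wildcard: 0.31.255.255


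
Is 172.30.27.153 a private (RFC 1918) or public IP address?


RFC 1918 private ranges:
  10.0.0.0/8 (10.0.0.0 - 10.255.255.255)
  172.16.0.0/12 (172.16.0.0 - 172.31.255.255)
  192.168.0.0/16 (192.168.0.0 - 192.168.255.255)
Private (in 172.16.0.0/12)


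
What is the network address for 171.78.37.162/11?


IP:   10101011.01001110.00100101.10100010
Mask: 11111111.11100000.00000000.00000000
AND operation:
Net:  10101011.01000000.00000000.00000000
Network: 171.64.0.0/11


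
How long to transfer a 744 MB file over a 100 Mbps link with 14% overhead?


Effective throughput = 100 * (1 - 14/100) = 86 Mbps
File size in Mb = 744 * 8 = 5952 Mb
Time = 5952 / 86
Time = 69.2093 seconds


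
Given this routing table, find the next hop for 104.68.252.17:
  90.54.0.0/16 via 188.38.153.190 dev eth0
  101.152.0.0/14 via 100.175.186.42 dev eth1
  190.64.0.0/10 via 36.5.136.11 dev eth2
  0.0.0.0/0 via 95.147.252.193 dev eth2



Longest prefix match for 104.68.252.17:
  /16 90.54.0.0: no
  /14 101.152.0.0: no
  /10 190.64.0.0: no
  /0 0.0.0.0: MATCH
Selected: next-hop 95.147.252.193 via eth2 (matched /0)


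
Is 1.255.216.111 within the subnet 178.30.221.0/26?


Subnet network: 178.30.221.0
Test IP AND mask: 1.255.216.64
No, 1.255.216.111 is not in 178.30.221.0/26


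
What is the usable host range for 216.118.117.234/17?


Network: 216.118.0.0
Broadcast: 216.118.127.255
First usable = network + 1
Last usable = broadcast - 1
Range: 216.118.0.1 to 216.118.127.254


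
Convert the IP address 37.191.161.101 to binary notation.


37 = 00100101
191 = 10111111
161 = 10100001
101 = 01100101
Binary: 00100101.10111111.10100001.01100101


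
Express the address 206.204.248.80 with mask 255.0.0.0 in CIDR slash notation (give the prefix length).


Binary: 11111111.00000000.00000000.00000000
Count leading 1s
Prefix: /8


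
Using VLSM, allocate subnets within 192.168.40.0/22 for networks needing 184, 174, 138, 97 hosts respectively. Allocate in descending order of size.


184 hosts -> /24 (254 usable): 192.168.40.0/24
174 hosts -> /24 (254 usable): 192.168.41.0/24
138 hosts -> /24 (254 usable): 192.168.42.0/24
97 hosts -> /25 (126 usable): 192.168.43.0/25
Allocation: 192.168.40.0/24 (184 hosts, 254 usable); 192.168.41.0/24 (174 hosts, 254 usable); 192.168.42.0/24 (138 hosts, 254 usable); 192.168.43.0/25 (97 hosts, 126 usable)


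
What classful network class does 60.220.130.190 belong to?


First octet: 60
Binary: 00111100
0xxxxxxx -> Class A (1-126)
Class A, default mask 255.0.0.0 (/8)


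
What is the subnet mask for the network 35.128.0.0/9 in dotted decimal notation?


/9 means 9 network bits, 23 host bits
Binary: 11111111100000000000000000000000
Mask: 255.128.0.0


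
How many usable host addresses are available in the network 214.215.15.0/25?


Host bits = 32 - 25 = 7
Total addresses = 2^7 = 128
Usable = total - 2 (network and broadcast)
Usable hosts: 126


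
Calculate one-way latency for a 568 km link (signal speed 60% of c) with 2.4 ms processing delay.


Speed = 0.6 * 3e5 km/s = 180000 km/s
Propagation delay = 568 / 180000 = 0.0032 s = 3.1556 ms
Processing delay = 2.4 ms
Total one-way latency = 5.5556 ms


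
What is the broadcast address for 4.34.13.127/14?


Network: 4.32.0.0/14
Host bits = 18
Set all host bits to 1:
Broadcast: 4.35.255.255


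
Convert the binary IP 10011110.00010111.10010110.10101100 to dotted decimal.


10011110 = 158
00010111 = 23
10010110 = 150
10101100 = 172
IP: 158.23.150.172


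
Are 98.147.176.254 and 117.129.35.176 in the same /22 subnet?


Mask: 255.255.252.0
98.147.176.254 AND mask = 98.147.176.0
117.129.35.176 AND mask = 117.129.32.0
No, different subnets (98.147.176.0 vs 117.129.32.0)


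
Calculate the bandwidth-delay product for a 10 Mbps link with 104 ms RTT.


BDP = bandwidth * RTT
= 10 Mbps * 104 ms
= 10 * 1e6 * 104 / 1000 bits
= 1040000 bits
= 130000 bytes
= 126.9531 KB
BDP = 1040000 bits (130000 bytes)


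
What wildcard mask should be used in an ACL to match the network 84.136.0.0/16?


Subnet mask: 255.255.0.0
Wildcard = 255.255.255.255 - subnet mask
255 - 255 = 0
255 - 255 = 0
255 - 0 = 255
255 - 0 = 255
Wildcard: 0.0.255.255


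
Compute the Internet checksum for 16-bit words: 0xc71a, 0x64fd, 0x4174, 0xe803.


Sum all words (with carry folding):
+ 0xc71a = 0xc71a
+ 0x64fd = 0x2c18
+ 0x4174 = 0x6d8c
+ 0xe803 = 0x5590
One's complement: ~0x5590
Checksum = 0xaa6f


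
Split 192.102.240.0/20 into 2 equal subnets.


New prefix = 20 + 1 = 21
Each subnet has 2048 addresses
  192.102.240.0/21
  192.102.248.0/21
Subnets: 192.102.240.0/21, 192.102.248.0/21


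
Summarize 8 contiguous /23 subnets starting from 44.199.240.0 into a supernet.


Original prefix: /23
Number of subnets: 8 = 2^3
New prefix = 23 - 3 = 20
Supernet: 44.199.240.0/20


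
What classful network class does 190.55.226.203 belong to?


First octet: 190
Binary: 10111110
10xxxxxx -> Class B (128-191)
Class B, default mask 255.255.0.0 (/16)


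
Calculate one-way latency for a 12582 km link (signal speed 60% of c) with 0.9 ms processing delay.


Speed = 0.6 * 3e5 km/s = 180000 km/s
Propagation delay = 12582 / 180000 = 0.0699 s = 69.9 ms
Processing delay = 0.9 ms
Total one-way latency = 70.8 ms
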